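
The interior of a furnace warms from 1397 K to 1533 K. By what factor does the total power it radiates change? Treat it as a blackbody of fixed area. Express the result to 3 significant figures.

P ∝ T⁴, so P₂/P₁ = (T₂/T₁)⁴ = (1533/1397)⁴ = (1.09735)⁴ = 1.45.

P₂/P₁ ≈ 1.45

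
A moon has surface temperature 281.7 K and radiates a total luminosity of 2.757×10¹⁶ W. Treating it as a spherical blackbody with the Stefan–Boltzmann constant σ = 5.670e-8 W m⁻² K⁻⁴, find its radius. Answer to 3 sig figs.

R ≈ 2.48×10⁶ m

L = 4πR²σT⁴ ⇒ R = √(L/(4πσT⁴)).
σT⁴ = 357.051 W/m², so R = √(2.757×10¹⁶/(4π×357.051)) = 2.48×10⁶ m.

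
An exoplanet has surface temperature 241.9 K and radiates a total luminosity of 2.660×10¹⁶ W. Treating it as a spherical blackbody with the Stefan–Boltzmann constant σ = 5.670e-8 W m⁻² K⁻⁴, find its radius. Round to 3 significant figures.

L = 4πR²σT⁴ ⇒ R = √(L/(4πσT⁴)).
σT⁴ = 194.145 W/m², so R = √(2.660×10¹⁶/(4π×194.145)) = 3.30×10⁶ m.

R ≈ 3.30×10⁶ m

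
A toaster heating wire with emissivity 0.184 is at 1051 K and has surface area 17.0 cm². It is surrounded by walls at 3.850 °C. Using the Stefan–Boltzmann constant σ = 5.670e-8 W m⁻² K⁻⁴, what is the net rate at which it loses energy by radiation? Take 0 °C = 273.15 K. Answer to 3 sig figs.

Net loss ≈ 21.5 W

Surroundings: T = 3.850 °C + 273.15 = 277.000 K.
Area A = 17.0 cm² = 1.70×10⁻³ m².
Net radiated power P_net = εσA(T⁴ − T₀⁴) = 0.184×5.670×10⁻⁸×1.70×10⁻³×(1051⁴ − 277.000⁴).
T⁴ − T₀⁴ = 1.22014×10¹² − 5.88734×10⁹ = 1.21425×10¹² K⁴, so P_net = 21.5 W.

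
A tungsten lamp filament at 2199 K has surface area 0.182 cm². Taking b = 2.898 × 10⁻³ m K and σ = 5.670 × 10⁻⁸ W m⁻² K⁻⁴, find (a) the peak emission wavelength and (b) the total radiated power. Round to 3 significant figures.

(a) λ_max = b/T = 2.898×10⁻³/2199 = 1.318×10⁻⁶ m = 1.32×10³ nm.
Area A = 0.182 cm² = 1.82×10⁻⁵ m².
(b) P = σAT⁴ = 5.670×10⁻⁸×1.82×10⁻⁵×(2199)⁴ = 24.1 W.

λ_max ≈ 1.32×10³ nm; P ≈ 24.1 W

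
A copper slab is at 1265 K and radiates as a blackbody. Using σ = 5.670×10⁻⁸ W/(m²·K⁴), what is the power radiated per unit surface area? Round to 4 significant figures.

Stefan–Boltzmann: I = σT⁴ = 5.670×10⁻⁸ × (1265)⁴ = 1.452×10⁵ W/m².

I ≈ 1.452×10⁵ W/m²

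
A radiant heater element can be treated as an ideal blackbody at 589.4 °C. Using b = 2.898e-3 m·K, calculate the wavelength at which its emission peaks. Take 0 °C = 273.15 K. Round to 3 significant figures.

T = 589.4 °C + 273.15 = 862.55 K.
Wien's displacement law: λ_max = b/T = (2.898×10⁻³ m·K)/(862.55 K) = 3.360×10⁻⁶ m.
That is 3.36 μm, in the infrared range.

λ_max ≈ 3.36 μm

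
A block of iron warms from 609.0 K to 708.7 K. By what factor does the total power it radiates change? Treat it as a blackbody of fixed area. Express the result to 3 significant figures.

P ∝ T⁴, so P₂/P₁ = (T₂/T₁)⁴ = (708.7/609.0)⁴ = (1.16371)⁴ = 1.83.

P₂/P₁ ≈ 1.83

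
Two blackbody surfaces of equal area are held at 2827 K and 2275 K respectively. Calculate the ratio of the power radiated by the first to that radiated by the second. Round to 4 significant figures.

With equal areas, P₁/P₂ = (T₁/T₂)⁴ = (2827/2275)⁴ = 2.384.

P₁/P₂ ≈ 2.384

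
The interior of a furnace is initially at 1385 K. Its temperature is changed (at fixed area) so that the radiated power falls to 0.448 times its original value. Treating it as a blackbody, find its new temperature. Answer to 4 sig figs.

T₂ ≈ 1133 K

P ∝ T⁴, so T₂/T₁ = (P₂/P₁)^(1/4) = (0.448)^(1/4) = 0.818125.
T₂ = 1385 × 0.818125 = 1133 K.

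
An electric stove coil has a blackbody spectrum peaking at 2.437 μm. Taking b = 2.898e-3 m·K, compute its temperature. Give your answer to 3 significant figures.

Wien's law gives T = b/λ_max = (2.898×10⁻³ m·K)/(2.437×10⁻⁶ m) = 1.19×10³ K.

T ≈ 1.19×10³ K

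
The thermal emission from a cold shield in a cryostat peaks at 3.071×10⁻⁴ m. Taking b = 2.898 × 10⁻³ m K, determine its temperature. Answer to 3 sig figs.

Wien's law gives T = b/λ_max = (2.898×10⁻³ m·K)/(3.071×10⁻⁴ m) = 9.44 K.

T ≈ 9.44 K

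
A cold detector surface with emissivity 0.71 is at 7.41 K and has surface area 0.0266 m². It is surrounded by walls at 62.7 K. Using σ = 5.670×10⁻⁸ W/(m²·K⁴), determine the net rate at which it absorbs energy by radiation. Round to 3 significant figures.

Area A = 0.0266 m².
Net radiated power P_net = εσA(T⁴ − T₀⁴) = 0.71×5.670×10⁻⁸×0.0266×(7.41⁴ − 62.7⁴).
T⁴ − T₀⁴ = 3014.90 − 1.54550×10⁷ = -1.54520×10⁷ K⁴, so P_net = -0.0165 W — negative, meaning a net gain of 0.0165 W.

Net gain ≈ 0.0165 W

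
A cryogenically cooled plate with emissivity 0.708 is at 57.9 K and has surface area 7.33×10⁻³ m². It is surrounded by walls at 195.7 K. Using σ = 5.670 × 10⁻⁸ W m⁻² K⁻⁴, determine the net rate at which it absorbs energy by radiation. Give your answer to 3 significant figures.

Net gain ≈ 0.428 W

Area A = 7.33×10⁻³ m².
Net radiated power P_net = εσA(T⁴ − T₀⁴) = 0.708×5.670×10⁻⁸×7.33×10⁻³×(57.9⁴ − 195.7⁴).
T⁴ − T₀⁴ = 1.12387×10⁷ − 1.46677×10⁹ = -1.45553×10⁹ K⁴, so P_net = -0.428 W — negative, meaning a net gain of 0.428 W.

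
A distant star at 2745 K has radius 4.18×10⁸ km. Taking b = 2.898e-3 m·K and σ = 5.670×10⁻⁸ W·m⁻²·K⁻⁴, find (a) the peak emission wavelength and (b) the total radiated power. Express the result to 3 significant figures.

(a) λ_max = b/T = 2.898×10⁻³/2745 = 1.056×10⁻⁶ m = 1.06×10³ nm.
Surface area A = 4πR² = 4π(4.18×10¹¹ m)² = 2.19565×10²⁴ m².
(b) P = σAT⁴ = 5.670×10⁻⁸×2.19565×10²⁴×(2745)⁴ = 7.07×10³⁰ W.

λ_max ≈ 1.06×10³ nm; P ≈ 7.07×10³⁰ W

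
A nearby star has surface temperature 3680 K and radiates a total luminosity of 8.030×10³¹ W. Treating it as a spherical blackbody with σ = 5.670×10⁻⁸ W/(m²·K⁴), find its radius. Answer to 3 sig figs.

L = 4πR²σT⁴ ⇒ R = √(L/(4πσT⁴)).
σT⁴ = 1.03986×10⁷ W/m², so R = √(8.030×10³¹/(4π×1.03986×10⁷)) = 7.84×10¹¹ m.

R ≈ 7.84×10¹¹ m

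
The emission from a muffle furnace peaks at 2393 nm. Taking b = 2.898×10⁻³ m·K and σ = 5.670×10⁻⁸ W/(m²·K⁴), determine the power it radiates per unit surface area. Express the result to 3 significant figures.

Wien's law: T = b/λ_max = 2.898×10⁻³/2.393×10⁻⁶ = 1211.03 K.
Then I = σT⁴ = 5.670×10⁻⁸×(1211.03)⁴ = 1.22×10⁵ W/m².

I ≈ 1.22×10⁵ W/m²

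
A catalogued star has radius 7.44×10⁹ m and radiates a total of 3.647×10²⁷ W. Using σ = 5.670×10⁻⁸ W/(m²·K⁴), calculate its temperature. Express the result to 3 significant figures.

Surface area A = 4πR² = 4π(7.44×10⁹ m)² = 6.95594×10²⁰ m².
P = σAT⁴ ⇒ T = (P/(σA))^(1/4) = (3.647×10²⁷/(5.670×10⁻⁸×6.95594×10²⁰))^(1/4) = 3.10×10³ K.

T ≈ 3.10×10³ K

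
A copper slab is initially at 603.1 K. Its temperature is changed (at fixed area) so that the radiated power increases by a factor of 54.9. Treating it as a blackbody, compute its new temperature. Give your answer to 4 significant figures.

P ∝ T⁴, so T₂/T₁ = (P₂/P₁)^(1/4) = (54.9)^(1/4) = 2.72203.
T₂ = 603.1 × 2.72203 = 1642 K.

T₂ ≈ 1642 K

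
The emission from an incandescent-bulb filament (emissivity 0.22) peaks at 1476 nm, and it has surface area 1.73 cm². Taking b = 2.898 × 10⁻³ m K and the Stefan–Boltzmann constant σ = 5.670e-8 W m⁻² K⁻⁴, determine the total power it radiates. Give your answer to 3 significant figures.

P ≈ 32.1 W

Wien's law: T = b/λ_max = 2.898×10⁻³/1.476×10⁻⁶ = 1963.41 K.
Area A = 1.73 cm² = 1.73×10⁻⁴ m².
Then P = εσAT⁴ = 0.22×5.670×10⁻⁸×1.73×10⁻⁴×(1963.41)⁴ = 32.1 W.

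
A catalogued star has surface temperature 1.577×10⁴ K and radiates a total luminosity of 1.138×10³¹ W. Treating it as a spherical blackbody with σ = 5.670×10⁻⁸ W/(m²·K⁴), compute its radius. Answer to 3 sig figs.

R ≈ 1.61×10¹⁰ m

L = 4πR²σT⁴ ⇒ R = √(L/(4πσT⁴)).
σT⁴ = 3.50679×10⁹ W/m², so R = √(1.138×10³¹/(4π×3.50679×10⁹)) = 1.61×10¹⁰ m.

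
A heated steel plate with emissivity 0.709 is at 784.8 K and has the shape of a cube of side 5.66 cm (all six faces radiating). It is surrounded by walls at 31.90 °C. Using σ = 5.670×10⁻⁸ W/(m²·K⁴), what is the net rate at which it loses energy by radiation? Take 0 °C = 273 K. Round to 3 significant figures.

Surroundings: T = 31.90 °C + 273 = 304.90 K.
Area A = 6s² = 6×(0.0566 m)² = 0.0192214 m².
Net radiated power P_net = εσA(T⁴ − T₀⁴) = 0.709×5.670×10⁻⁸×0.0192214×(784.8⁴ − 304.90⁴).
T⁴ − T₀⁴ = 3.79346×10¹¹ − 8.64231×10⁹ = 3.70704×10¹¹ K⁴, so P_net = 286 W.

Net loss ≈ 286 W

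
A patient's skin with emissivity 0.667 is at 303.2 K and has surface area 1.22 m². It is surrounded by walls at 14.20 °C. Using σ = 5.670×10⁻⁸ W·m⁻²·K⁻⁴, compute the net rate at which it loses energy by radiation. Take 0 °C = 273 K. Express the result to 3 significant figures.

Net loss ≈ 76.0 W

Surroundings: T = 14.20 °C + 273 = 287.20 K.
Area A = 1.22 m².
Net radiated power P_net = εσA(T⁴ − T₀⁴) = 0.667×5.670×10⁻⁸×1.22×(303.2⁴ − 287.20⁴).
T⁴ − T₀⁴ = 8.45117×10⁹ − 6.80358×10⁹ = 1.64759×10⁹ K⁴, so P_net = 76.0 W.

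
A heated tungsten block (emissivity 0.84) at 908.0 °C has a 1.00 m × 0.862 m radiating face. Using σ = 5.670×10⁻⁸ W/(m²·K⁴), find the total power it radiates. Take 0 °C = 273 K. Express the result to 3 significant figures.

T = 908.0 °C + 273 = 1181.0 K.
Area A = 1.00 × 0.862 = 0.862 m².
P = εσAT⁴ = 0.84 × 5.670×10⁻⁸ × 0.862 × (1181.0)⁴ = 7.99×10⁴ W.

P ≈ 7.99×10⁴ W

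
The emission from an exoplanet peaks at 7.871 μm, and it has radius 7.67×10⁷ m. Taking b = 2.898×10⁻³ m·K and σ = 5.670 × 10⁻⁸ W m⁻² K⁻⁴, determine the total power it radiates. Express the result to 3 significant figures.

Wien's law: T = b/λ_max = 2.898×10⁻³/7.871×10⁻⁶ = 368.187 K.
Surface area A = 4πR² = 4π(7.67×10⁷ m)² = 7.39266×10¹⁶ m².
Then P = σAT⁴ = 5.670×10⁻⁸×7.39266×10¹⁶×(368.187)⁴ = 7.70×10¹⁹ W.

P ≈ 7.70×10¹⁹ W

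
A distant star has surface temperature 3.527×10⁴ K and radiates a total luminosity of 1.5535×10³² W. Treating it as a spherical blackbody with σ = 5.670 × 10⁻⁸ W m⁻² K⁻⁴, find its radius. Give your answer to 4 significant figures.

L = 4πR²σT⁴ ⇒ R = √(L/(4πσT⁴)).
σT⁴ = 8.77415×10¹⁰ W/m², so R = √(1.5535×10³²/(4π×8.77415×10¹⁰)) = 1.187×10¹⁰ m.

R ≈ 1.187×10¹⁰ m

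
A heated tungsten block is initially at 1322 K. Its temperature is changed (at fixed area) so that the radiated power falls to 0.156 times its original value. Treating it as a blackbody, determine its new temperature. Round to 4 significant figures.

T₂ ≈ 830.8 K

P ∝ T⁴, so T₂/T₁ = (P₂/P₁)^(1/4) = (0.156)^(1/4) = 0.628465.
T₂ = 1322 × 0.628465 = 830.8 K.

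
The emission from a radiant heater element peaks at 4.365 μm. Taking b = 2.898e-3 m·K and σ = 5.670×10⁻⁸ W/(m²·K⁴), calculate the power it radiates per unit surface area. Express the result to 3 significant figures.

Wien's law: T = b/λ_max = 2.898×10⁻³/4.365×10⁻⁶ = 663.918 K.
Then I = σT⁴ = 5.670×10⁻⁸×(663.918)⁴ = 1.10×10⁴ W/m².

I ≈ 1.10×10⁴ W/m²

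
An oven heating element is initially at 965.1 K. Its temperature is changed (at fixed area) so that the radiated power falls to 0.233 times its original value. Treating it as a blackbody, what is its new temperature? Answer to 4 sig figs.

T₂ ≈ 670.5 K

P ∝ T⁴, so T₂/T₁ = (P₂/P₁)^(1/4) = (0.233)^(1/4) = 0.694767.
T₂ = 965.1 × 0.694767 = 670.5 K.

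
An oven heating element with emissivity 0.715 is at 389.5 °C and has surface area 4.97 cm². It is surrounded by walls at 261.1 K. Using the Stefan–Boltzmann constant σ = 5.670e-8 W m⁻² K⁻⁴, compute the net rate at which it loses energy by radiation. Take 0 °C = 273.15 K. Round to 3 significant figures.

T = 389.5 °C + 273.15 = 662.65 K.
Area A = 4.97 cm² = 4.97×10⁻⁴ m².
Net radiated power P_net = εσA(T⁴ − T₀⁴) = 0.715×5.670×10⁻⁸×4.97×10⁻⁴×(662.65⁴ − 261.1⁴).
T⁴ − T₀⁴ = 1.92813×10¹¹ − 4.64759×10⁹ = 1.88165×10¹¹ K⁴, so P_net = 3.79 W.

Net loss ≈ 3.79 W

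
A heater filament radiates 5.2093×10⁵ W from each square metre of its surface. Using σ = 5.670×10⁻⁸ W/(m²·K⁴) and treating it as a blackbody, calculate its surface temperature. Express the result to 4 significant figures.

T ≈ 1741 K

I = σT⁴, so T = (I/σ)^(1/4) = (5.2093×10⁵/(5.670×10⁻⁸))^(1/4) = 1741 K.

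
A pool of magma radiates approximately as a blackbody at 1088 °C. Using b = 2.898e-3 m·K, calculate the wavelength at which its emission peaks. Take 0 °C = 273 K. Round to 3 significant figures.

λ_max ≈ 2.13 μm

T = 1088 °C + 273 = 1361 K.
Wien's displacement law: λ_max = b/T = (2.898×10⁻³ m·K)/(1361 K) = 2.129×10⁻⁶ m.
That is 2.13 μm, in the infrared range.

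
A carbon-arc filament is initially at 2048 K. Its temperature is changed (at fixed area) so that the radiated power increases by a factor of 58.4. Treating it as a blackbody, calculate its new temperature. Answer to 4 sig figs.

T₂ ≈ 5662 K

P ∝ T⁴, so T₂/T₁ = (P₂/P₁)^(1/4) = (58.4)^(1/4) = 2.76441.
T₂ = 2048 × 2.76441 = 5662 K.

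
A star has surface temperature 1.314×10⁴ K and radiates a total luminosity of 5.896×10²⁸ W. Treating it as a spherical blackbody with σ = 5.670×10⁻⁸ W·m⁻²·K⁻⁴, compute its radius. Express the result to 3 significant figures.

L = 4πR²σT⁴ ⇒ R = √(L/(4πσT⁴)).
σT⁴ = 1.69030×10⁹ W/m², so R = √(5.896×10²⁸/(4π×1.69030×10⁹)) = 1.67×10⁹ m.

R ≈ 1.67×10⁹ m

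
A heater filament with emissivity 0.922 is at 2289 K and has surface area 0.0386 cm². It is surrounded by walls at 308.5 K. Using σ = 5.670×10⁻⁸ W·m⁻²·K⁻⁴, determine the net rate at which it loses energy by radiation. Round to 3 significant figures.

Net loss ≈ 5.54 W

Area A = 0.0386 cm² = 3.86×10⁻⁶ m².
Net radiated power P_net = εσA(T⁴ − T₀⁴) = 0.922×5.670×10⁻⁸×3.86×10⁻⁶×(2289⁴ − 308.5⁴).
T⁴ − T₀⁴ = 2.74526×10¹³ − 9.05776×10⁹ = 2.74435×10¹³ K⁴, so P_net = 5.54 W.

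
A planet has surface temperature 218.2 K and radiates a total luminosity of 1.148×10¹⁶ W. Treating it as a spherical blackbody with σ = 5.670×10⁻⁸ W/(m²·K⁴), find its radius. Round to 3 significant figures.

R ≈ 2.67×10⁶ m

L = 4πR²σT⁴ ⇒ R = √(L/(4πσT⁴)).
σT⁴ = 128.529 W/m², so R = √(1.148×10¹⁶/(4π×128.529)) = 2.67×10⁶ m.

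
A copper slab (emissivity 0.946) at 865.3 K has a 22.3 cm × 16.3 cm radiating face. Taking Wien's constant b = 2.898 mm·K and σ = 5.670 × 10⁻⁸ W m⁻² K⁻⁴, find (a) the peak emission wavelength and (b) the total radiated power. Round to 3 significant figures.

λ_max ≈ 3.35 μm; P ≈ 1.09×10³ W

(a) λ_max = b/T = 2.898×10⁻³/865.3 = 3.349×10⁻⁶ m = 3.35 μm.
Area A = 0.223 × 0.163 = 0.036349 m².
(b) P = εσAT⁴ = 0.946×5.670×10⁻⁸×0.036349×(865.3)⁴ = 1.09×10³ W.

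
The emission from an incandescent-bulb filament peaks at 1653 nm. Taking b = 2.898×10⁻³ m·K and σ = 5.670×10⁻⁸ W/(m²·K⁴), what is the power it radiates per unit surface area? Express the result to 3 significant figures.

Wien's law: T = b/λ_max = 2.898×10⁻³/1.653×10⁻⁶ = 1753.18 K.
Then I = σT⁴ = 5.670×10⁻⁸×(1753.18)⁴ = 5.36×10⁵ W/m².

I ≈ 5.36×10⁵ W/m²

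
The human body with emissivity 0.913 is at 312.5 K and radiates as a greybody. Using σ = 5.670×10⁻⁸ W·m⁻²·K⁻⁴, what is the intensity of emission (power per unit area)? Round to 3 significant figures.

I ≈ 494 W/m²

Stefan–Boltzmann: I = εσT⁴ = 0.913 × 5.670×10⁻⁸ × (312.5)⁴ = 494 W/m².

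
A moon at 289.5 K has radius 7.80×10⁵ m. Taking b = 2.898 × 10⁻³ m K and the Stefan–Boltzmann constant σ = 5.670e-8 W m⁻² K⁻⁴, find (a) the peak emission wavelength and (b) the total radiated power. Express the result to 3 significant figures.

λ_max ≈ 10.0 μm; P ≈ 3.04×10¹⁵ W

(a) λ_max = b/T = 2.898×10⁻³/289.5 = 1.001×10⁻⁵ m = 10.0 μm.
Surface area A = 4πR² = 4π(7.80×10⁵ m)² = 7.64538×10¹² m².
(b) P = σAT⁴ = 5.670×10⁻⁸×7.64538×10¹²×(289.5)⁴ = 3.04×10¹⁵ W.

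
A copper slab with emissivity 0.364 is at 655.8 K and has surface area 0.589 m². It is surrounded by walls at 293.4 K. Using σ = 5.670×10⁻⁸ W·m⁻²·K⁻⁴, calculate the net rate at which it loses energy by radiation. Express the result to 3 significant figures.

Area A = 0.589 m².
Net radiated power P_net = εσA(T⁴ − T₀⁴) = 0.364×5.670×10⁻⁸×0.589×(655.8⁴ − 293.4⁴).
T⁴ − T₀⁴ = 1.84963×10¹¹ − 7.41038×10⁹ = 1.77553×10¹¹ K⁴, so P_net = 2.16×10³ W.

Net loss ≈ 2.16×10³ W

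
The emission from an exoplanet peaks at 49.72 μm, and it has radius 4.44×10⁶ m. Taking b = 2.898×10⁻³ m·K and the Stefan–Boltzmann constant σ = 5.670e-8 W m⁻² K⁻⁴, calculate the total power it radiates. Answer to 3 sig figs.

P ≈ 1.62×10¹⁴ W

Wien's law: T = b/λ_max = 2.898×10⁻³/4.972×10⁻⁵ = 58.2864 K.
Surface area A = 4πR² = 4π(4.44×10⁶ m)² = 2.47728×10¹⁴ m².
Then P = σAT⁴ = 5.670×10⁻⁸×2.47728×10¹⁴×(58.2864)⁴ = 1.62×10¹⁴ W.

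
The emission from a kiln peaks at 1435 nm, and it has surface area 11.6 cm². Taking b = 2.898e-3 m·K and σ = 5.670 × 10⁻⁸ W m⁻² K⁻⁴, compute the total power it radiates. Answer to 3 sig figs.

Wien's law: T = b/λ_max = 2.898×10⁻³/1.435×10⁻⁶ = 2019.51 K.
Area A = 11.6 cm² = 1.16×10⁻³ m².
Then P = σAT⁴ = 5.670×10⁻⁸×1.16×10⁻³×(2019.51)⁴ = 1.09×10³ W.

P ≈ 1.09×10³ W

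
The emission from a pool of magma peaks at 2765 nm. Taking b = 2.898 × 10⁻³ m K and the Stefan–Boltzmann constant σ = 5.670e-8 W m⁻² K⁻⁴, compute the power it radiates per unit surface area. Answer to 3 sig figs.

Wien's law: T = b/λ_max = 2.898×10⁻³/2.765×10⁻⁶ = 1048.10 K.
Then I = σT⁴ = 5.670×10⁻⁸×(1048.10)⁴ = 6.84×10⁴ W/m².

I ≈ 6.84×10⁴ W/m²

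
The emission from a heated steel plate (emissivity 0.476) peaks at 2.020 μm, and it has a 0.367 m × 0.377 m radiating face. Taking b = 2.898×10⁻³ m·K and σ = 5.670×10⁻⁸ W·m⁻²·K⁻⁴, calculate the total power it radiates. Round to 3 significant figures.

P ≈ 1.58×10⁴ W

Wien's law: T = b/λ_max = 2.898×10⁻³/2.020×10⁻⁶ = 1434.65 K.
Area A = 0.367 × 0.377 = 0.138359 m².
Then P = εσAT⁴ = 0.476×5.670×10⁻⁸×0.138359×(1434.65)⁴ = 1.58×10⁴ W.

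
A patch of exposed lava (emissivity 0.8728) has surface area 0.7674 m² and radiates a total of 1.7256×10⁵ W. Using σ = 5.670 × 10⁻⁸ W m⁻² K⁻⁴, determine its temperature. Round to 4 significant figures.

Area A = 0.7674 m².
P = εσAT⁴ ⇒ T = (P/(εσA))^(1/4) = (1.7256×10⁵/(0.8728×5.670×10⁻⁸×0.7674))^(1/4) = 1460 K.

T ≈ 1460 K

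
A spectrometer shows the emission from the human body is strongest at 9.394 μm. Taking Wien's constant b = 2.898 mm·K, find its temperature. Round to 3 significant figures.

Wien's law gives T = b/λ_max = (2.898×10⁻³ m·K)/(9.394×10⁻⁶ m) = 308 K.

T ≈ 308 K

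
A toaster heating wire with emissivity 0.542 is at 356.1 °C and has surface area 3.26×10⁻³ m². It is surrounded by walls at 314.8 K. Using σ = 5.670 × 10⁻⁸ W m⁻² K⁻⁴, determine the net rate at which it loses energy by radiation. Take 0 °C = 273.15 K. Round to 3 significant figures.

Net loss ≈ 14.7 W

T = 356.1 °C + 273.15 = 629.25 K.
Area A = 3.26×10⁻³ m².
Net radiated power P_net = εσA(T⁴ − T₀⁴) = 0.542×5.670×10⁻⁸×3.26×10⁻³×(629.25⁴ − 314.8⁴).
T⁴ − T₀⁴ = 1.56781×10¹¹ − 9.82062×10⁹ = 1.46960×10¹¹ K⁴, so P_net = 14.7 W.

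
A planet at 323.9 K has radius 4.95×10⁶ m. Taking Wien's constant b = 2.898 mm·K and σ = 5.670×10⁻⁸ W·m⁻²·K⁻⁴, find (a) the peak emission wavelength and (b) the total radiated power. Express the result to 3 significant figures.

(a) λ_max = b/T = 2.898×10⁻³/323.9 = 8.947×10⁻⁶ m = 8.95 μm.
Surface area A = 4πR² = 4π(4.95×10⁶ m)² = 3.07907×10¹⁴ m².
(b) P = σAT⁴ = 5.670×10⁻⁸×3.07907×10¹⁴×(323.9)⁴ = 1.92×10¹⁷ W.

λ_max ≈ 8.95 μm; P ≈ 1.92×10¹⁷ W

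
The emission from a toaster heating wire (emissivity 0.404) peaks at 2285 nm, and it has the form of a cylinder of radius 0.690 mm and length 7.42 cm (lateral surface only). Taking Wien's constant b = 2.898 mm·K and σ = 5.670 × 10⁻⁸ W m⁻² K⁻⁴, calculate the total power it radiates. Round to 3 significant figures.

P ≈ 19.1 W

Wien's law: T = b/λ_max = 2.898×10⁻³/2.285×10⁻⁶ = 1268.27 K.
Lateral area A = 2πrL = 2π×6.90×10⁻⁴×0.0742 = 3.21687×10⁻⁴ m².
Then P = εσAT⁴ = 0.404×5.670×10⁻⁸×3.21687×10⁻⁴×(1268.27)⁴ = 19.1 W.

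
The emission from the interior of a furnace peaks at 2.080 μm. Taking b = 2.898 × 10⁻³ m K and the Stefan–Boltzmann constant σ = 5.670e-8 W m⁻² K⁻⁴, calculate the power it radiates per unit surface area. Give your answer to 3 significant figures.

Wien's law: T = b/λ_max = 2.898×10⁻³/2.080×10⁻⁶ = 1393.27 K.
Then I = σT⁴ = 5.670×10⁻⁸×(1393.27)⁴ = 2.14×10⁵ W/m².

I ≈ 2.14×10⁵ W/m²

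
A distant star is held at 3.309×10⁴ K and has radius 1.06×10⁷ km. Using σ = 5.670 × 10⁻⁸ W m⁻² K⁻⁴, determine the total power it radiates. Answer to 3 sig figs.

Surface area A = 4πR² = 4π(1.06×10¹⁰ m)² = 1.41196×10²¹ m².
P = σAT⁴ = 5.670×10⁻⁸ × 1.41196×10²¹ × (3.309×10⁴)⁴ = 9.60×10³¹ W.

P ≈ 9.60×10³¹ W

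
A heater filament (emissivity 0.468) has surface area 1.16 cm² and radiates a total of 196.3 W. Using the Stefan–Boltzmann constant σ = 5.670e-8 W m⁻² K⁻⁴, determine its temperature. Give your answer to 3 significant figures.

T ≈ 2.83×10³ K

Area A = 1.16 cm² = 1.16×10⁻⁴ m².
P = εσAT⁴ ⇒ T = (P/(εσA))^(1/4) = (196.3/(0.468×5.670×10⁻⁸×1.16×10⁻⁴))^(1/4) = 2.83×10³ K.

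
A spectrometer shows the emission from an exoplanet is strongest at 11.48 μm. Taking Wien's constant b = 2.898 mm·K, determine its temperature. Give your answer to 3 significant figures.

Wien's law gives T = b/λ_max = (2.898×10⁻³ m·K)/(1.148×10⁻⁵ m) = 252 K.

T ≈ 252 K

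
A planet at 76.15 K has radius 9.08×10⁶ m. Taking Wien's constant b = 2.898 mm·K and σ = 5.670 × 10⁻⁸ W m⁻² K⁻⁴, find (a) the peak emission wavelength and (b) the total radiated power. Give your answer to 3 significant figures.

(a) λ_max = b/T = 2.898×10⁻³/76.15 = 3.806×10⁻⁵ m = 38.1 μm.
Surface area A = 4πR² = 4π(9.08×10⁶ m)² = 1.03605×10¹⁵ m².
(b) P = σAT⁴ = 5.670×10⁻⁸×1.03605×10¹⁵×(76.15)⁴ = 1.98×10¹⁵ W.

λ_max ≈ 38.1 μm; P ≈ 1.98×10¹⁵ W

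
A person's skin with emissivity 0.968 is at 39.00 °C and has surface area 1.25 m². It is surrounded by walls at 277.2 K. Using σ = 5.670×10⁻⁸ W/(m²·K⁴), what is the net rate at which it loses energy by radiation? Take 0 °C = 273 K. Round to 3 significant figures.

Net loss ≈ 245 W

T = 39.00 °C + 273 = 312.00 K.
Area A = 1.25 m².
Net radiated power P_net = εσA(T⁴ − T₀⁴) = 0.968×5.670×10⁻⁸×1.25×(312.00⁴ − 277.2⁴).
T⁴ − T₀⁴ = 9.47585×10⁹ − 5.90436×10⁹ = 3.57149×10⁹ K⁴, so P_net = 245 W.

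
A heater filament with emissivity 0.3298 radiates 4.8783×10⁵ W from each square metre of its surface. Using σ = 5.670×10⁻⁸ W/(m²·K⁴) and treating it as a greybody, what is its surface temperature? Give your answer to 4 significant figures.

T ≈ 2260 K

I = εσT⁴, so T = (I/εσ)^(1/4) = (4.8783×10⁵/(0.3298×5.670×10⁻⁸))^(1/4) = 2260 K.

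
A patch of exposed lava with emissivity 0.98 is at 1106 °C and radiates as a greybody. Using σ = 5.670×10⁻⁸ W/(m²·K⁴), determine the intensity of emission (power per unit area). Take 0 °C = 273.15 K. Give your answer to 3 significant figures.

T = 1106 °C + 273.15 = 1379.15 K.
Stefan–Boltzmann: I = εσT⁴ = 0.98 × 5.670×10⁻⁸ × (1379.15)⁴ = 2.01×10⁵ W/m².

I ≈ 2.01×10⁵ W/m²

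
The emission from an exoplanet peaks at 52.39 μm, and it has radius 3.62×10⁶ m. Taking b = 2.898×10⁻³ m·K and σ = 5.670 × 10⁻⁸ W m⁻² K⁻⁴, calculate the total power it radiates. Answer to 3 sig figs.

P ≈ 8.74×10¹³ W

Wien's law: T = b/λ_max = 2.898×10⁻³/5.239×10⁻⁵ = 55.3159 K.
Surface area A = 4πR² = 4π(3.62×10⁶ m)² = 1.64675×10¹⁴ m².
Then P = σAT⁴ = 5.670×10⁻⁸×1.64675×10¹⁴×(55.3159)⁴ = 8.74×10¹³ W.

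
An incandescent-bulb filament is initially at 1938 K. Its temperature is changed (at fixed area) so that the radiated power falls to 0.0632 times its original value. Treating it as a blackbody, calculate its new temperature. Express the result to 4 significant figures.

T₂ ≈ 971.7 K

P ∝ T⁴, so T₂/T₁ = (P₂/P₁)^(1/4) = (0.0632)^(1/4) = 0.501394.
T₂ = 1938 × 0.501394 = 971.7 K.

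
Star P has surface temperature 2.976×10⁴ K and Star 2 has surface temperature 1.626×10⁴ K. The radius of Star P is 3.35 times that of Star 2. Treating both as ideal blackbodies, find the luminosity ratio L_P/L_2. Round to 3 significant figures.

L_P/L_2 ≈ 126

L ∝ R²T⁴, so L_P/L_2 = (R_P/R_2)²(T_P/T_2)⁴ = (3.35)² × (2.976×10⁴/1.626×10⁴)⁴ = 11.2225 × 11.2215 = 126.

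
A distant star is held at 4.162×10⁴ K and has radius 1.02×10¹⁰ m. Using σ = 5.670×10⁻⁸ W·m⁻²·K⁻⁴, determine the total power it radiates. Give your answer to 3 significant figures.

P ≈ 2.22×10³² W

Surface area A = 4πR² = 4π(1.02×10¹⁰ m)² = 1.30741×10²¹ m².
P = σAT⁴ = 5.670×10⁻⁸ × 1.30741×10²¹ × (4.162×10⁴)⁴ = 2.22×10³² W.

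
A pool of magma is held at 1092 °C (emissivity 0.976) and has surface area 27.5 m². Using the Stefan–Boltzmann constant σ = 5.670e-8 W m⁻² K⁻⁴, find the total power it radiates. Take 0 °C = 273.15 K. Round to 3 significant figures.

P ≈ 5.29×10⁶ W

T = 1092 °C + 273.15 = 1365.15 K.
Area A = 27.5 m².
P = εσAT⁴ = 0.976 × 5.670×10⁻⁸ × 27.5 × (1365.15)⁴ = 5.29×10⁶ W.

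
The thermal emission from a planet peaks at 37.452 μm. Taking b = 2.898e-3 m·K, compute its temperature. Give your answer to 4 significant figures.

Wien's law gives T = b/λ_max = (2.898×10⁻³ m·K)/(3.7452×10⁻⁵ m) = 77.38 K.

T ≈ 77.38 K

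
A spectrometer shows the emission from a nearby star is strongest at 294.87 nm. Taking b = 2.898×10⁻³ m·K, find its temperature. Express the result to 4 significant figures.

Wien's law gives T = b/λ_max = (2.898×10⁻³ m·K)/(2.9487×10⁻⁷ m) = 9828 K.

T ≈ 9828 K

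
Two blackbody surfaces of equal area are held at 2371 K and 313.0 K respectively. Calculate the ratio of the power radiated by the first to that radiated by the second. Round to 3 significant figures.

P₁/P₂ ≈ 3.29×10³

With equal areas, P₁/P₂ = (T₁/T₂)⁴ = (2371/313.0)⁴ = 3.29×10³.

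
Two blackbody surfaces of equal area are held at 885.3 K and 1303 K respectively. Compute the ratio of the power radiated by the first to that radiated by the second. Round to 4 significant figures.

P₁/P₂ ≈ 0.2131

With equal areas, P₁/P₂ = (T₁/T₂)⁴ = (885.3/1303)⁴ = 0.2131.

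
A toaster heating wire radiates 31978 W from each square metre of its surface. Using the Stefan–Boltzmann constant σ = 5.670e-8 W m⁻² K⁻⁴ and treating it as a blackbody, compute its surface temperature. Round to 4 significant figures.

T ≈ 866.6 K

I = σT⁴, so T = (I/σ)^(1/4) = (31978/(5.670×10⁻⁸))^(1/4) = 866.6 K.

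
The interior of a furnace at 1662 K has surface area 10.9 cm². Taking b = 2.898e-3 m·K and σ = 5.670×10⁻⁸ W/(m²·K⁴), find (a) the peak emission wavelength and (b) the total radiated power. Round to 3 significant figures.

(a) λ_max = b/T = 2.898×10⁻³/1662 = 1.744×10⁻⁶ m = 1.74×10³ nm.
Area A = 10.9 cm² = 1.09×10⁻³ m².
(b) P = σAT⁴ = 5.670×10⁻⁸×1.09×10⁻³×(1662)⁴ = 472 W.

λ_max ≈ 1.74×10³ nm; P ≈ 472 W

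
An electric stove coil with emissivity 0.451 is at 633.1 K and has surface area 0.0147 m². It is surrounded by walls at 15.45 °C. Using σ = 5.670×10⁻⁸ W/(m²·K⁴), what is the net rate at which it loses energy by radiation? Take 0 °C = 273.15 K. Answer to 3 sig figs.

Surroundings: T = 15.45 °C + 273.15 = 288.60 K.
Area A = 0.0147 m².
Net radiated power P_net = εσA(T⁴ − T₀⁴) = 0.451×5.670×10⁻⁸×0.0147×(633.1⁴ − 288.60⁴).
T⁴ − T₀⁴ = 1.60653×10¹¹ − 6.93722×10⁹ = 1.53716×10¹¹ K⁴, so P_net = 57.8 W.

Net loss ≈ 57.8 W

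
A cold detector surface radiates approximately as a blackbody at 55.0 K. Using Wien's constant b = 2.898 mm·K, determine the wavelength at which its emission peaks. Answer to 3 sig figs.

Wien's displacement law: λ_max = b/T = (2.898×10⁻³ m·K)/(55.0 K) = 5.269×10⁻⁵ m.
That is 52.7 μm, in the infrared range.

λ_max ≈ 52.7 μm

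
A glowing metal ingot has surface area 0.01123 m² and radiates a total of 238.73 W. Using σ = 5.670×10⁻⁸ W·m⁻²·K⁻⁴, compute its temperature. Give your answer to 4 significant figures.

Area A = 0.01123 m².
P = σAT⁴ ⇒ T = (P/(σA))^(1/4) = (238.73/(5.670×10⁻⁸×0.01123))^(1/4) = 782.5 K.

T ≈ 782.5 K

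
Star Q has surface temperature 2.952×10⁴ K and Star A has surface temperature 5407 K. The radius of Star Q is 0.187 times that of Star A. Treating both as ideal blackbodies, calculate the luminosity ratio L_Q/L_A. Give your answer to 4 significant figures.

L_Q/L_A ≈ 31.07

L ∝ R²T⁴, so L_Q/L_A = (R_Q/R_A)²(T_Q/T_A)⁴ = (0.187)² × (2.952×10⁴/5407)⁴ = 0.034969 × 888.464 = 31.07.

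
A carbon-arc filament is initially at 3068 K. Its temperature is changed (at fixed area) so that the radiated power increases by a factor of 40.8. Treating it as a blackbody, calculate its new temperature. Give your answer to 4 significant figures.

P ∝ T⁴, so T₂/T₁ = (P₂/P₁)^(1/4) = (40.8)^(1/4) = 2.52735.
T₂ = 3068 × 2.52735 = 7754 K.

T₂ ≈ 7754 K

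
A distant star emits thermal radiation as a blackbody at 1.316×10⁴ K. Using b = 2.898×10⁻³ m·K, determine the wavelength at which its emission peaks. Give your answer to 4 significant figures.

Wien's displacement law: λ_max = b/T = (2.898×10⁻³ m·K)/(1.316×10⁴ K) = 2.2021×10⁻⁷ m.
That is 220.2 nm, in the ultraviolet range.

λ_max ≈ 220.2 nm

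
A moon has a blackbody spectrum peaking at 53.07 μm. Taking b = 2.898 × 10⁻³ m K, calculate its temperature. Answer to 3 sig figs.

Wien's law gives T = b/λ_max = (2.898×10⁻³ m·K)/(5.307×10⁻⁵ m) = 54.6 K.

T ≈ 54.6 K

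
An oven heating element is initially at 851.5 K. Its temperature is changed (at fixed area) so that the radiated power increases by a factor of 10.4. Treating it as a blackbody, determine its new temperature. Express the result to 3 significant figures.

P ∝ T⁴, so T₂/T₁ = (P₂/P₁)^(1/4) = (10.4)^(1/4) = 1.79580.
T₂ = 851.5 × 1.79580 = 1.53×10³ K.

T₂ ≈ 1.53×10³ K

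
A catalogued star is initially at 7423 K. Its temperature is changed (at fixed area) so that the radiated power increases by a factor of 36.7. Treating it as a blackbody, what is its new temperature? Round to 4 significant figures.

T₂ ≈ 1.827×10⁴ K

P ∝ T⁴, so T₂/T₁ = (P₂/P₁)^(1/4) = (36.7)^(1/4) = 2.46131.
T₂ = 7423 × 2.46131 = 1.827×10⁴ K.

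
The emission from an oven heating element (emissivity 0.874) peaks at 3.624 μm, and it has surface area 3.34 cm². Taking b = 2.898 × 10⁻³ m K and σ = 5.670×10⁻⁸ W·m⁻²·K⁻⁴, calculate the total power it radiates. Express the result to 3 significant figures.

Wien's law: T = b/λ_max = 2.898×10⁻³/3.624×10⁻⁶ = 799.669 K.
Area A = 3.34 cm² = 3.34×10⁻⁴ m².
Then P = εσAT⁴ = 0.874×5.670×10⁻⁸×3.34×10⁻⁴×(799.669)⁴ = 6.77 W.

P ≈ 6.77 W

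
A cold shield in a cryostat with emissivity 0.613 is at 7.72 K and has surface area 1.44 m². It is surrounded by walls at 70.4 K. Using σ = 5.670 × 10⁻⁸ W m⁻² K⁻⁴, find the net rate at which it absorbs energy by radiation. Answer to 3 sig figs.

Net gain ≈ 1.23 W

Area A = 1.44 m².
Net radiated power P_net = εσA(T⁴ − T₀⁴) = 0.613×5.670×10⁻⁸×1.44×(7.72⁴ − 70.4⁴).
T⁴ − T₀⁴ = 3551.97 − 2.45635×10⁷ = -2.45599×10⁷ K⁴, so P_net = -1.23 W — negative, meaning a net gain of 1.23 W.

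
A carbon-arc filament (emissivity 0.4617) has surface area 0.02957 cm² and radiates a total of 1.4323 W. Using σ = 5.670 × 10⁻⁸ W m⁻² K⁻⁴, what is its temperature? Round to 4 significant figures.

T ≈ 2074 K

Area A = 0.02957 cm² = 2.957×10⁻⁶ m².
P = εσAT⁴ ⇒ T = (P/(εσA))^(1/4) = (1.4323/(0.4617×5.670×10⁻⁸×2.957×10⁻⁶))^(1/4) = 2074 K.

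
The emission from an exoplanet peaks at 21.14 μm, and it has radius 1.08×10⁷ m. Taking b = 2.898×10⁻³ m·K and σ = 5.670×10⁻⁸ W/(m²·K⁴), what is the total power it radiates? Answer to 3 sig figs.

P ≈ 2.94×10¹⁶ W

Wien's law: T = b/λ_max = 2.898×10⁻³/2.114×10⁻⁵ = 137.086 K.
Surface area A = 4πR² = 4π(1.08×10⁷ m)² = 1.46574×10¹⁵ m².
Then P = σAT⁴ = 5.670×10⁻⁸×1.46574×10¹⁵×(137.086)⁴ = 2.94×10¹⁶ W.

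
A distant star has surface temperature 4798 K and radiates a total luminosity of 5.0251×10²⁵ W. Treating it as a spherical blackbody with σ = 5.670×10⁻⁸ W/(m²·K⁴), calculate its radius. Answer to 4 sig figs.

R ≈ 3.648×10⁸ m

L = 4πR²σT⁴ ⇒ R = √(L/(4πσT⁴)).
σT⁴ = 3.00486×10⁷ W/m², so R = √(5.0251×10²⁵/(4π×3.00486×10⁷)) = 3.648×10⁸ m.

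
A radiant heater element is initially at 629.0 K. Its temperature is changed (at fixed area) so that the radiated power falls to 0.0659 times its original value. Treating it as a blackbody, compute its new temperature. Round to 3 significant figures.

P ∝ T⁴, so T₂/T₁ = (P₂/P₁)^(1/4) = (0.0659)^(1/4) = 0.506666.
T₂ = 629.0 × 0.506666 = 319 K.

T₂ ≈ 319 K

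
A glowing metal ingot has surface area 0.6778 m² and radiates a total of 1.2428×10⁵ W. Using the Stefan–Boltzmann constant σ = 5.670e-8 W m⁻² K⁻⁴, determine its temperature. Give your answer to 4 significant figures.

T ≈ 1341 K

Area A = 0.6778 m².
P = σAT⁴ ⇒ T = (P/(σA))^(1/4) = (1.2428×10⁵/(5.670×10⁻⁸×0.6778))^(1/4) = 1341 K.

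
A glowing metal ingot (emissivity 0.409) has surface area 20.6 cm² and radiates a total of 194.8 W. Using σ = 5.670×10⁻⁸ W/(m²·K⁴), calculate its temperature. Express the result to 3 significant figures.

Area A = 20.6 cm² = 2.06×10⁻³ m².
P = εσAT⁴ ⇒ T = (P/(εσA))^(1/4) = (194.8/(0.409×5.670×10⁻⁸×2.06×10⁻³))^(1/4) = 1.42×10³ K.

T ≈ 1.42×10³ K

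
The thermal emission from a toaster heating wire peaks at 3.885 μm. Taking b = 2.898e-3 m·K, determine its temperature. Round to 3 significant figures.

T ≈ 746 K

Wien's law gives T = b/λ_max = (2.898×10⁻³ m·K)/(3.885×10⁻⁶ m) = 746 K.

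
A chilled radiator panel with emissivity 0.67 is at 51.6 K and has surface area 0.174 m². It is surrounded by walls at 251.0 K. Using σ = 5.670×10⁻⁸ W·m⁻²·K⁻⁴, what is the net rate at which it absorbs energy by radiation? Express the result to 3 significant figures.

Net gain ≈ 26.2 W

Area A = 0.174 m².
Net radiated power P_net = εσA(T⁴ − T₀⁴) = 0.67×5.670×10⁻⁸×0.174×(51.6⁴ − 251.0⁴).
T⁴ − T₀⁴ = 7.08923×10⁶ − 3.96913×10⁹ = -3.96204×10⁹ K⁴, so P_net = -26.2 W — negative, meaning a net gain of 26.2 W.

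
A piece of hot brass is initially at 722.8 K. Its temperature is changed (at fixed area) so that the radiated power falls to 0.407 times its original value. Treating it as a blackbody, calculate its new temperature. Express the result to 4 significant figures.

T₂ ≈ 577.3 K

P ∝ T⁴, so T₂/T₁ = (P₂/P₁)^(1/4) = (0.407)^(1/4) = 0.798727.
T₂ = 722.8 × 0.798727 = 577.3 K.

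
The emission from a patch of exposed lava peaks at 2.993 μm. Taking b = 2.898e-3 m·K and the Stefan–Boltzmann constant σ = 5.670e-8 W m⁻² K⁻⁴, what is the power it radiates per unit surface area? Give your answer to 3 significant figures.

I ≈ 4.98×10⁴ W/m²

Wien's law: T = b/λ_max = 2.898×10⁻³/2.993×10⁻⁶ = 968.259 K.
Then I = σT⁴ = 5.670×10⁻⁸×(968.259)⁴ = 4.98×10⁴ W/m².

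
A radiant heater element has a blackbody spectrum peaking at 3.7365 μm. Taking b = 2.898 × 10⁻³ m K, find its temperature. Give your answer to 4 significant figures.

Wien's law gives T = b/λ_max = (2.898×10⁻³ m·K)/(3.7365×10⁻⁶ m) = 775.6 K.

T ≈ 775.6 K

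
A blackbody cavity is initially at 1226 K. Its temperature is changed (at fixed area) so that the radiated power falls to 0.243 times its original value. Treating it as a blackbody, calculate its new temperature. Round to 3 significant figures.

T₂ ≈ 861 K

P ∝ T⁴, so T₂/T₁ = (P₂/P₁)^(1/4) = (0.243)^(1/4) = 0.702104.
T₂ = 1226 × 0.702104 = 861 K.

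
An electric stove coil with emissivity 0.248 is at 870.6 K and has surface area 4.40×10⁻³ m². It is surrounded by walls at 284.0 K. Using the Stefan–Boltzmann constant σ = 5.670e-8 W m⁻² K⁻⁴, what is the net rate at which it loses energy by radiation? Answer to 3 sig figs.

Net loss ≈ 35.1 W

Area A = 4.40×10⁻³ m².
Net radiated power P_net = εσA(T⁴ − T₀⁴) = 0.248×5.670×10⁻⁸×4.40×10⁻³×(870.6⁴ − 284.0⁴).
T⁴ − T₀⁴ = 5.74480×10¹¹ − 6.50539×10⁹ = 5.67975×10¹¹ K⁴, so P_net = 35.1 W.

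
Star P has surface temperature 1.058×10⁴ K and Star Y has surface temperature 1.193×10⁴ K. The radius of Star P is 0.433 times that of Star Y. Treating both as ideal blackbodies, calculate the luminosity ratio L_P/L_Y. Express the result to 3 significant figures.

L ∝ R²T⁴, so L_P/L_Y = (R_P/R_Y)²(T_P/T_Y)⁴ = (0.433)² × (1.058×10⁴/1.193×10⁴)⁴ = 0.187489 × 0.618559 = 0.116.

L_P/L_Y ≈ 0.116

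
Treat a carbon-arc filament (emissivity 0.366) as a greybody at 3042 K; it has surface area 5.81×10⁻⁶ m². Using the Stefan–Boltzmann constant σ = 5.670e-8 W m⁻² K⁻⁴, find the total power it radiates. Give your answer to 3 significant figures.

P ≈ 10.3 W

Area A = 5.81×10⁻⁶ m².
P = εσAT⁴ = 0.366 × 5.670×10⁻⁸ × 5.81×10⁻⁶ × (3042)⁴ = 10.3 W.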